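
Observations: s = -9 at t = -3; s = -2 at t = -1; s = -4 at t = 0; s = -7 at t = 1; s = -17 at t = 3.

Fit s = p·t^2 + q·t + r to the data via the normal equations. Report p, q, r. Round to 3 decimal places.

p = -1.036, q = -1.450, r = -3.657

The normal equations are: 164·p + 0·q + 20·r = -243;  0·p + 20·q + 0·r = -29;  20·p + 0·q + 5·r = -39.
(Σt^2·t^2 = 164, Σt^2·t = 0, Σt^2 = 20, Σt·t = 20, Σt = 0, Σ1 = 5, Σt^2·s = -243, Σt·s = -29, Σs = -39.)
Row-reducing yields p = -29/28, q = -29/20, r = -128/35.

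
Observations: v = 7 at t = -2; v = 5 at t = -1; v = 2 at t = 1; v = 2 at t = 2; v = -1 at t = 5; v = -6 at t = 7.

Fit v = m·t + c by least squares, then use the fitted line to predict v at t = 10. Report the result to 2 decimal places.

v̂ = -8.90

Entries of AᵀA: Σt·t = 84, Σt = 12, Σ1 = 6.
And Σt·v = -60, Σv = 9.
AᵀA·[m, c]ᵀ = Aᵀv becomes [[84, 12]; [12, 6]]·[m, c]ᵀ = [-60, 9]ᵀ.
det = 84·6 − 12² = 360.
m = ((-60)·6 − 12·9)/360 = -13/10; c = (84·9 − 12·(-60))/360 = 41/10.
At t = 10: v̂ = (-13/10)·(10) + (41/10)·(1) = -89/10.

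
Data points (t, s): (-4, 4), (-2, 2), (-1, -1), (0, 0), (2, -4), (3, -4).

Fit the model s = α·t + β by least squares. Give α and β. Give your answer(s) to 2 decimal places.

α = -1.20, β = -0.90

The normal system MᵀM·[α, β]ᵀ = Mᵀs is [[34, -2]; [-2, 6]]·[α, β]ᵀ = [-39, -3]ᵀ.
Eliminating β: 6·(row 1) − (-2)·(row 2) gives 200·α = 6·(-39) − (-2)·(-3) = -240, so α = -6/5.
Then β = ((-3) − (-2)·(-6/5))/6 = -9/10.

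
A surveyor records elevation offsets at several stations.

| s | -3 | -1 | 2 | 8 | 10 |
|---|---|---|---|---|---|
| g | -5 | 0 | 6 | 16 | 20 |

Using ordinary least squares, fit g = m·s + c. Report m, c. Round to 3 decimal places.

Setting ∂/∂m … = 0 gives: 178·m + 16·c = 355;  16·m + 5·c = 37.
Eliminating c: 5·(row 1) − 16·(row 2) gives 634·m = 5·355 − 16·37 = 1183, so m = 1183/634.
Then c = (37 − 16·(1183/634))/5 = 453/317.

m = 1.866, c = 1.429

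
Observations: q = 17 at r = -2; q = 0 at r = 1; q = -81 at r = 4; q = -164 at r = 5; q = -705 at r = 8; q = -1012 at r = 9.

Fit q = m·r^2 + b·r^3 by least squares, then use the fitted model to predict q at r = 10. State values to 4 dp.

Forming AᵀA = [[11555, 95935]; [95935, 813371]] and Aᵀq = [-132420, -1124528]ᵀ gives AᵀA·[m, b]ᵀ = Aᵀq.
Determinant 11555·813371 − 95935² = 194977680.
m = ((-132420)·813371 − 95935·(-1124528))/194977680 = 8750293/9748884; b = (11555·(-1124528) − 95935·(-132420))/194977680 = -14510417/9748884.
At r = 10: q̂ = (8750293/9748884)·(100) + (-14510417/9748884)·(1000) = -3408846925/2437221.

q̂ = -1398.6614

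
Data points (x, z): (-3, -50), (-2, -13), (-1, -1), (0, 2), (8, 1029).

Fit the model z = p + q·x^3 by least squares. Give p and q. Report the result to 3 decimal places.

Compute the Gram sums: Σ1 = 5, Σx^3 = 476, Σx^3·x^3 = 262938.
Moment sums: Σz = 967, Σx^3·z = 528303.
MᵀM·[p, q]ᵀ = Mᵀz becomes [[5, 476]; [476, 262938]]·[p, q]ᵀ = [967, 528303]ᵀ.
Determinant 5·262938 − 476² = 1088114.
p = (967·262938 − 476·528303)/1088114 = 1394409/544057; q = (5·528303 − 476·967)/1088114 = 2181223/1088114.

p = 2.563, q = 2.005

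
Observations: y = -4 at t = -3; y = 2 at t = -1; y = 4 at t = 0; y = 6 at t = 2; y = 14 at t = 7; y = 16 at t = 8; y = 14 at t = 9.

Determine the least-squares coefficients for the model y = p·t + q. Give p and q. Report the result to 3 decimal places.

p = 1.516, q = 2.663

With design matrix M, MᵀM = [[208, 22]; [22, 7]] and Mᵀy = [374, 52]ᵀ.
Determinant 208·7 − 22² = 972.
p = (374·7 − 22·52)/972 = 737/486; q = (208·52 − 22·374)/972 = 647/243.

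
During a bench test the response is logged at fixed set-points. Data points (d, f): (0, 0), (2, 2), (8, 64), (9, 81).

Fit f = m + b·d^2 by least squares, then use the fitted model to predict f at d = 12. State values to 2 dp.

The normal system AᵀA·[m, b]ᵀ = Aᵀf is [[4, 149]; [149, 10673]]·[m, b]ᵀ = [147, 10665]ᵀ.
det = 4·10673 − 149² = 20491.
m = (147·10673 − 149·10665)/20491 = -20154/20491; b = (4·10665 − 149·147)/20491 = 20757/20491.
At d = 12: f̂ = (-20154/20491)·(1) + (20757/20491)·(144) = 2968854/20491.

f̂ = 144.89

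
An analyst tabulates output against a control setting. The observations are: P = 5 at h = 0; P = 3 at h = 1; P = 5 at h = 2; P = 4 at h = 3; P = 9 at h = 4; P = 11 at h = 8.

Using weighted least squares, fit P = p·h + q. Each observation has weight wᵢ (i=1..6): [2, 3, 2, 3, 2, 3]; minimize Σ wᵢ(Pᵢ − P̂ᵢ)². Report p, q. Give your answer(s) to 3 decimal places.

Normal-equation sums: Σwᵢ·h·h = 262, Σwᵢ·h = 48, Σwᵢ·1 = 15.
And Σwᵢ·h·P = 401, Σwᵢ·P = 92.
So MᵀWM·[p, q]ᵀ = MᵀWP: [[262, 48]; [48, 15]]·[p, q]ᵀ = [401, 92]ᵀ.
det = 262·15 − 48² = 1626.
p = (401·15 − 48·92)/1626 = 533/542; q = (262·92 − 48·401)/1626 = 2428/813.

p = 0.983, q = 2.986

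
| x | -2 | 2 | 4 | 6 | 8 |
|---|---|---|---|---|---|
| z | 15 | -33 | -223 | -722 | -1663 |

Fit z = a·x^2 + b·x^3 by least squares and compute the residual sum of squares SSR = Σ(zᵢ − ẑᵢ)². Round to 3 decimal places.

Forming MᵀM = [[5680, 41568]; [41568, 313024]] and Mᵀz = [-136064, -1022064]ᵀ gives MᵀM·[a, b]ᵀ = Mᵀz.
Determinant 5680·313024 − 41568² = 50077696.
a = ((-136064)·313024 − 41568·(-1022064))/50077696 = -207307/97808; b = (5680·(-1022064) − 41568·(-136064))/50077696 = -583653/195616.
Residuals: -4783/12226, -3989/6113, 11414/6113, -14975/12226, 1757/6113; SSR = 69053/12226.

SSR = 5.648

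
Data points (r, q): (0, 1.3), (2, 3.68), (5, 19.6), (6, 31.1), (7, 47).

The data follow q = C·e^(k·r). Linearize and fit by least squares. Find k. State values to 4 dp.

Let Y = ln q. Fitting Y = k·r + ln C by least squares:
Σr = 20.0000, Σ(r)² = 114.0000, Σln q = 11.8282, Σr·ln q = 65.0578.
Equations: 114.0000·k + 20.0000·ln C = 65.0578;  20.0000·k + 5·ln C = 11.8282.
Slope k = (n·Σr·ln q − Σr·Σln q)/(n·Σ(r)² − (Σr)²) = (5·65.0578 − 20.0000·11.8282)/170.0000 = 0.52191; ln C = (Σln q − k·Σr)/n = 0.27797.

k = 0.5219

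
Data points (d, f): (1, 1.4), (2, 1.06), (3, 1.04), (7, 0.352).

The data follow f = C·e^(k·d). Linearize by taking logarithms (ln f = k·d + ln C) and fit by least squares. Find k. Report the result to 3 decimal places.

k = -0.229

Let Y = ln f. Fitting Y = k·d + ln C by least squares:
Over the data: Σd = 13.0000, Σ(d)² = 63.0000, Σln f = -0.6102, Σd·ln f = -6.7382.
Normal system: [[63.0000, 13.0000]; [13.0000, 4]]·[k, ln C]ᵀ = [-6.7382, -0.6102]ᵀ.
Δ = 63.0000·4 − (13.0000)² = 83.0000; k = (-6.7382·4 − 13.0000·-0.6102)/83.0000 = -0.22916, ln C = (63.0000·-0.6102 − 13.0000·-6.7382)/83.0000 = 0.59224.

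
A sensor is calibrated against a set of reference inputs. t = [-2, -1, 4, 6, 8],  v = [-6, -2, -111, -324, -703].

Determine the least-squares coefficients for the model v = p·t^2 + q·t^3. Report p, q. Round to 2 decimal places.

The normal system XᵀX·[p, q]ᵀ = Xᵀv is [[5665, 41535]; [41535, 312961]]·[p, q]ᵀ = [-58458, -436974]ᵀ.
det = 5665·312961 − 41535² = 47767840.
p = ((-58458)·312961 − 41535·(-436974))/47767840 = -18169881/5970980; q = (5665·(-436974) − 41535·(-58458))/47767840 = -1185117/1194196.

p = -3.04, q = -0.99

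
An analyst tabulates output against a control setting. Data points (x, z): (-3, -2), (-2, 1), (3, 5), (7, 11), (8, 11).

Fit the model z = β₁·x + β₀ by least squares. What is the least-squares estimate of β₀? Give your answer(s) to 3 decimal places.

Forming AᵀA = [[135, 13]; [13, 5]] and Aᵀz = [184, 26]ᵀ gives AᵀA·[β₁, β₀]ᵀ = Aᵀz.
Δ = 135·5 − 13² = 506.
β₁ = (184·5 − 13·26)/506 = 291/253; β₀ = (135·26 − 13·184)/506 = 559/253.

β₀ = 2.209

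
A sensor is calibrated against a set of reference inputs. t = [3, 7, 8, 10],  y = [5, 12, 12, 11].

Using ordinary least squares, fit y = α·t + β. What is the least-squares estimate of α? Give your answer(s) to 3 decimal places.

Sums needed: Σt·t = 222, Σt = 28, Σ1 = 4.
Right-hand side: Σt·y = 305, Σy = 40.
MᵀM·[α, β]ᵀ = Mᵀy becomes [[222, 28]; [28, 4]]·[α, β]ᵀ = [305, 40]ᵀ.
Eliminating β: 4·(row 1) − 28·(row 2) gives 104·α = 4·305 − 28·40 = 100, so α = 25/26.
Then β = (40 − 28·(25/26))/4 = 85/26.

α = 0.962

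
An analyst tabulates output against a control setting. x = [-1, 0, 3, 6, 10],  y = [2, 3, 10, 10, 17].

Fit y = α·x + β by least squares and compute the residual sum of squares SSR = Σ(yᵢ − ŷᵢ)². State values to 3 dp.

Compute the Gram sums: Σx·x = 146, Σx = 18, Σ1 = 5.
Moment sums: Σx·y = 258, Σy = 42.
So AᵀA·[α, β]ᵀ = Aᵀy: [[146, 18]; [18, 5]]·[α, β]ᵀ = [258, 42]ᵀ.
Eliminating β: 5·(row 1) − 18·(row 2) gives 406·α = 5·258 − 18·42 = 534, so α = 267/203.
Then β = (42 − 18·(267/203))/5 = 744/203.
Residuals: -71/203, -135/203, 485/203, -316/203, 37/203; SSR = 1772/203.

SSR = 8.729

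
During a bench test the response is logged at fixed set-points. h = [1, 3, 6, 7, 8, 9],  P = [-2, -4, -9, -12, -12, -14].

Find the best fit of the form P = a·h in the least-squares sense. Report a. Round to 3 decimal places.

a = -1.558

Sums needed: Σh·h = 240.
Right-hand side: Σh·P = -374.
AᵀA·[a]ᵀ = AᵀP becomes [[240]]·[a]ᵀ = [-374]ᵀ.
Hence a = -374 / 240 ≈ -1.55833.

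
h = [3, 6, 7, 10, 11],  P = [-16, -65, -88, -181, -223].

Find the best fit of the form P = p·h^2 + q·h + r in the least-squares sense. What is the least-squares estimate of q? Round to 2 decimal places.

q = 1.48

Setting ∂/∂p … = 0 gives: 28419·p + 2917·q + 315·r = -51879;  2917·p + 315·q + 37·r = -5317;  315·p + 37·q + 5·r = -573.
(Σh^2·h^2 = 28419, Σh^2·h = 2917, Σh^2 = 315, Σh·h = 315, Σh = 37, Σ1 = 5, Σh^2·P = -51879, Σh·P = -5317, ΣP = -573.)
Row-reducing yields p = -11957/6158, q = 9123/6158, r = -9963/3079.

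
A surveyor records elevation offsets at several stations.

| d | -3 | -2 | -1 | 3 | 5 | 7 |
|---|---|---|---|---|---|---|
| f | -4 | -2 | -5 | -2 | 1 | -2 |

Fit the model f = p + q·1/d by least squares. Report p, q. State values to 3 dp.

Forming XᵀX = [[6, -81/70]; [-81/70, 67589/44100]] and Xᵀf = [-14, 691/105]ᵀ gives XᵀX·[p, q]ᵀ = Xᵀf.
Determinant 6·(67589/44100) − (-81/70)² = 23099/2940.
p = ((-14)·(67589/44100) − (-81/70)·(691/105))/(23099/2940) = -122084/69297; q = (6·(691/105) − (-81/70)·(-14))/(23099/2940) = 68460/23099.

p = -1.762, q = 2.964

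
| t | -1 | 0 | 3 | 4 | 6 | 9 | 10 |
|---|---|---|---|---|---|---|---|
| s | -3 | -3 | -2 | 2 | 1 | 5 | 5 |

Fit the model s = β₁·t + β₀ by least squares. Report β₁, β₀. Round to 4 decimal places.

Compute the Gram sums: Σt·t = 243, Σt = 31, Σ1 = 7.
For Mᵀs: Σt·s = 106, Σs = 5.
Normal equations: [[243, 31]; [31, 7]]·[β₁, β₀]ᵀ = [106, 5]ᵀ.
det = 243·7 − 31² = 740.
β₁ = (106·7 − 31·5)/740 = 587/740; β₀ = (243·5 − 31·106)/740 = -2071/740.

β₁ = 0.7932, β₀ = -2.7986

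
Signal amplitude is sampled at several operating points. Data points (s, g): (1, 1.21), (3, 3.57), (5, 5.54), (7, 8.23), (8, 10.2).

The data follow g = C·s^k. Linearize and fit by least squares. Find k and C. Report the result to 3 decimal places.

k = 1.001, C = 1.189

Taking logs, ln g = k·ln s + ln C, so regress ln g on ln s.
Σln s = 6.7334, Σ(ln s)² = 11.9079, Σln g = 7.6054, Σln s·ln g = 13.0842.
Equations: 11.9079·k + 6.7334·ln C = 13.0842;  6.7334·k + 5·ln C = 7.6054.
Solving (det = 14.2007): k = 1.00074, ln C = 0.17339, so C = exp(0.17339) = 1.18933.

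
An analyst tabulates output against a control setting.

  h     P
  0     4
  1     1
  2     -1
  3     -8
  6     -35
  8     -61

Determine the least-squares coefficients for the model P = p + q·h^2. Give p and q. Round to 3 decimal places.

Normal-equation sums: Σ1 = 6, Σh^2 = 114, Σh^2·h^2 = 5490.
Moment sums: ΣP = -100, Σh^2·P = -5239.
Δ = 6·5490 − 114² = 19944.
p = ((-100)·5490 − 114·(-5239))/19944 = 8041/3324; q = (6·(-5239) − 114·(-100))/19944 = -1113/1108.

p = 2.419, q = -1.005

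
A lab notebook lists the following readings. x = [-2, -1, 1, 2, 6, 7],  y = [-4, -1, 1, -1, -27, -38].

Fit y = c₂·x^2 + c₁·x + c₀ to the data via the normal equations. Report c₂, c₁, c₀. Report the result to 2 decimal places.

From the data, Σx^2·x^2 = 3731, Σx^2·x = 559, Σx^2 = 95, Σx·x = 95, Σx = 13, Σ1 = 6.
Moment sums: Σx^2·y = -2854, Σx·y = -420, Σy = -70.
MᵀM·[c₂, c₁, c₀]ᵀ = Mᵀy becomes [[3731, 559, 95]; [559, 95, 13]; [95, 13, 6]]·[c₂, c₁, c₀]ᵀ = [-2854, -420, -70]ᵀ.
Solving the 3×3 system (Gaussian elimination) gives c₂ = -65707/72300, c₁ = 56933/72300, c₀ = 12251/12050.

c₂ = -0.91, c₁ = 0.79, c₀ = 1.02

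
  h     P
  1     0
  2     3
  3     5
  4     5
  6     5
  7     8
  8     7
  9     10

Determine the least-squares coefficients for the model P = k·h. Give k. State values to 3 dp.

k = 1.050

The normal equations are: 260·k = 273.
(Σh·h = 260, Σh·P = 273.)
Hence k = 273 / 260 ≈ 1.05.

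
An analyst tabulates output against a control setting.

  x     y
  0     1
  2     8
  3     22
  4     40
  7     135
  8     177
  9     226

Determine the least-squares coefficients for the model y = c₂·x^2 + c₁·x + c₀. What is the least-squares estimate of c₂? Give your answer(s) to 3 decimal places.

c₂ = 3.019

Setting ∂/∂c₂ … = 0 gives: 13411·c₂ + 1683·c₁ + 223·c₀ = 37119;  1683·c₂ + 223·c₁ + 33·c₀ = 4637;  223·c₂ + 33·c₁ + 7·c₀ = 609.
Inverting the 3×3 Gram matrix, [c₂, c₁, c₀]ᵀ = [46137/15283, -31969/15283, 10539/15283]ᵀ.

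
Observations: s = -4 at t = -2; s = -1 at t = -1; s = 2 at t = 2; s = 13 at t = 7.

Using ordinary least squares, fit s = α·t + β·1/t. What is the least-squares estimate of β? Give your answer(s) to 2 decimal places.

β = -1.06

MᵀM·[α, β]ᵀ = Mᵀs reads: 58·α + 4·β = 104;  4·α + (149/98)·β = 41/7.
(Σt·t = 58, Σt·1/t = 4, Σ1/t·1/t = 149/98, Σt·s = 104, Σ1/t·s = 41/7.)
det = 58·(149/98) − 4² = 3537/49.
α = (104·(149/98) − 4·(41/7))/(3537/49) = 2200/1179; β = (58·(41/7) − 4·104)/(3537/49) = -1246/1179.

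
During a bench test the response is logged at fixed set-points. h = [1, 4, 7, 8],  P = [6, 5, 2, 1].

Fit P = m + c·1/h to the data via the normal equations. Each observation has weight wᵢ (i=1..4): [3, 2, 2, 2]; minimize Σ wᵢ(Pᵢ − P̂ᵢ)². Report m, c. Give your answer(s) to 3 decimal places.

Forming AᵀWA = [[9, 113/28]; [113/28, 5013/1568]] and AᵀWP = [34, 597/28]ᵀ gives AᵀWA·[m, c]ᵀ = AᵀWP.
Determinant 9·(5013/1568) − (113/28)² = 2797/224.
m = (34·(5013/1568) − (113/28)·(597/28))/(2797/224) = 35520/19579; c = (9·(597/28) − (113/28)·34)/(2797/224) = 12248/2797.

m = 1.814, c = 4.379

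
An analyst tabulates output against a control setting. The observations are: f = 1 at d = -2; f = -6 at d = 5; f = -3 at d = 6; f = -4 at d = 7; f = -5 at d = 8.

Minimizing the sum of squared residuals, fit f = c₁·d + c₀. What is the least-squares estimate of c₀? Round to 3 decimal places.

c₀ = -0.618

With design matrix M, MᵀM = [[178, 24]; [24, 5]] and Mᵀf = [-118, -17]ᵀ.
det = 178·5 − 24² = 314.
c₁ = ((-118)·5 − 24·(-17))/314 = -91/157; c₀ = (178·(-17) − 24·(-118))/314 = -97/157.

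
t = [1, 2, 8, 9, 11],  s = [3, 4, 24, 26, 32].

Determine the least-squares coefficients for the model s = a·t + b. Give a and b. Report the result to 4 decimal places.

a = 3.0102, b = -0.8629

Entries of XᵀX: Σt·t = 271, Σt = 31, Σ1 = 5.
And Σt·s = 789, Σs = 89.
Determinant 271·5 − 31² = 394.
a = (789·5 − 31·89)/394 = 593/197; b = (271·89 − 31·789)/394 = -170/197.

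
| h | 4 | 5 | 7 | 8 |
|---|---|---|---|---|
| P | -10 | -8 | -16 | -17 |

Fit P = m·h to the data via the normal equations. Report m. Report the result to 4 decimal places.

m = -2.1299

With design matrix X, XᵀX = [[154]] and XᵀP = [-328]ᵀ.
m = (-328)/154 = -2.12987.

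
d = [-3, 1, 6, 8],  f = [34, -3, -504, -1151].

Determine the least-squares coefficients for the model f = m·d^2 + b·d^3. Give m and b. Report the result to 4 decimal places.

MᵀM·[m, b]ᵀ = Mᵀf reads: 5474·m + 40302·b = -91505;  40302·m + 309530·b = -699097.
(Σd^2·d^2 = 5474, Σd^2·d^3 = 40302, Σd^3·d^3 = 309530, Σd^2·f = -91505, Σd^3·f = -699097.)
Determinant 5474·309530 − 40302² = 70116016.
m = ((-91505)·309530 − 40302·(-699097))/70116016 = -37133839/17529004; b = (5474·(-699097) − 40302·(-91505))/70116016 = -34755617/17529004.

m = -2.1184, b = -1.9827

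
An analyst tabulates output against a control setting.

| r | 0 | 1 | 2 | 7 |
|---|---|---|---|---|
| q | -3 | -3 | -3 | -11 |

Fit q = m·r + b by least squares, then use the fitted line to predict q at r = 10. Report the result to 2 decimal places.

q̂ = -14.31

MᵀM·[m, b]ᵀ = Mᵀq reads: 54·m + 10·b = -86;  10·m + 4·b = -20.
Determinant 54·4 − 10² = 116.
m = ((-86)·4 − 10·(-20))/116 = -36/29; b = (54·(-20) − 10·(-86))/116 = -55/29.
At r = 10: q̂ = (-36/29)·(10) + (-55/29)·(1) = -415/29.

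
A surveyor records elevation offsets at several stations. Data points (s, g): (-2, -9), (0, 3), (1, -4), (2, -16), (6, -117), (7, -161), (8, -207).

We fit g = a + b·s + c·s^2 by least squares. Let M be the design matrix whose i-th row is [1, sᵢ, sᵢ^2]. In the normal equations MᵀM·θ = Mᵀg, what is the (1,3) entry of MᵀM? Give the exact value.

158

Row 1 ↔ basis 1, column 3 ↔ basis s^2, so (MᵀM)_{1,3} = Σᵢ s^2 = (1)·(4) + (1)·(0) + (1)·(1) + (1)·(4) + (1)·(36) + (1)·(49) + (1)·(64) = 158.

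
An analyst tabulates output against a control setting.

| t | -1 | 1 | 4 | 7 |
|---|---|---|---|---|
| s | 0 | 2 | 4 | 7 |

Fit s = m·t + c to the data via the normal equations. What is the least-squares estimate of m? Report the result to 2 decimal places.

m = 0.85

Entries of MᵀM: Σt·t = 67, Σt = 11, Σ1 = 4.
And Σt·s = 67, Σs = 13.
MᵀM·[m, c]ᵀ = Mᵀs becomes [[67, 11]; [11, 4]]·[m, c]ᵀ = [67, 13]ᵀ.
Determinant 67·4 − 11² = 147.
m = (67·4 − 11·13)/147 = 125/147; c = (67·13 − 11·67)/147 = 134/147.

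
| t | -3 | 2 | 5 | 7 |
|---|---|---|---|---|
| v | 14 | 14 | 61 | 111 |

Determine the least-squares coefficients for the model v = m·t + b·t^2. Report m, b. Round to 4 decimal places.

Forming MᵀM = [[87, 449]; [449, 3123]] and Mᵀv = [1068, 7146]ᵀ gives MᵀM·[m, b]ᵀ = Mᵀv.
det = 87·3123 − 449² = 70100.
m = (1068·3123 − 449·7146)/70100 = 12681/7010; b = (87·7146 − 449·1068)/70100 = 14217/7010.

m = 1.8090, b = 2.0281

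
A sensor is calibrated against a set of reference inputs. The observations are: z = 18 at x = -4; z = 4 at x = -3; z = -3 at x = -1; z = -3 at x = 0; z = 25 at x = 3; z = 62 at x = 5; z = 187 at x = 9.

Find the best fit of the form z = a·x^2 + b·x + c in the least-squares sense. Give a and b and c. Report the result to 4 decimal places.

AᵀA·[a, b, c]ᵀ = Aᵀz reads: 7605·a + 789·b + 141·c = 17243;  789·a + 141·b + 9·c = 1987;  141·a + 9·b + 7·c = 290.
(Σx^2·x^2 = 7605, Σx^2·x = 789, Σx^2 = 141, Σx·x = 141, Σx = 9, Σ1 = 7, Σx^2·z = 17243, Σx·z = 1987, Σz = 290.)
Solving the 3×3 system (Gaussian elimination) gives a = 288605/144312, b = 444653/144312, c = -67731/24052.

a = 1.9999, b = 3.0812, c = -2.8160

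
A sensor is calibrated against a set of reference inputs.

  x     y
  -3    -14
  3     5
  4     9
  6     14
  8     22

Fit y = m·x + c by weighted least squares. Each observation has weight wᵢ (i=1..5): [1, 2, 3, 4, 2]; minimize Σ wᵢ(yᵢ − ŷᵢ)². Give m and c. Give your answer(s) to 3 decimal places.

The normal equations are: 347·m + 55·c = 868;  55·m + 12·c = 123.
Δ = 347·12 − 55² = 1139.
m = (868·12 − 55·123)/1139 = 3651/1139; c = (347·123 − 55·868)/1139 = -5059/1139.

m = 3.205, c = -4.442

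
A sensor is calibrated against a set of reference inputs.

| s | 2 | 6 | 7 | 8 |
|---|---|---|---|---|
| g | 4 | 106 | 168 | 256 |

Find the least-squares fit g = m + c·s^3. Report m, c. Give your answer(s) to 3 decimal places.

Normal-equation sums: Σ1 = 4, Σs^3 = 1079, Σs^3·s^3 = 426513.
Right-hand side: Σg = 534, Σs^3·g = 211624.
Normal equations: [[4, 1079]; [1079, 426513]]·[m, c]ᵀ = [534, 211624]ᵀ.
Δ = 4·426513 − 1079² = 541811.
m = (534·426513 − 1079·211624)/541811 = -584354/541811; c = (4·211624 − 1079·534)/541811 = 270310/541811.

m = -1.079, c = 0.499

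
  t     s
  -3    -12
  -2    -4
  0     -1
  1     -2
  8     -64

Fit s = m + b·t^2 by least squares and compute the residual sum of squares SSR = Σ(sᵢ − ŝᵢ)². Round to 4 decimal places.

SSR = 5.1603

The normal equations are: 5·m + 78·b = -83;  78·m + 4194·b = -4222.
Δ = 5·4194 − 78² = 14886.
m = ((-83)·4194 − 78·(-4222))/14886 = -3131/2481; b = (5·(-4222) − 78·(-83))/14886 = -7318/7443.
Residuals: -4687/2481, 8893/7443, 650/2481, 1825/7443, 1393/7443; SSR = 38408/7443.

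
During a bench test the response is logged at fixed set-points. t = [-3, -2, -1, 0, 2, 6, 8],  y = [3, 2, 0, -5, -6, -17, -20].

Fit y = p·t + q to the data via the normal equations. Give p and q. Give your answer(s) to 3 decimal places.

The normal system MᵀM·[p, q]ᵀ = Mᵀy is [[118, 10]; [10, 7]]·[p, q]ᵀ = [-287, -43]ᵀ.
det = 118·7 − 10² = 726.
p = ((-287)·7 − 10·(-43))/726 = -1579/726; q = (118·(-43) − 10·(-287))/726 = -1102/363.

p = -2.175, q = -3.036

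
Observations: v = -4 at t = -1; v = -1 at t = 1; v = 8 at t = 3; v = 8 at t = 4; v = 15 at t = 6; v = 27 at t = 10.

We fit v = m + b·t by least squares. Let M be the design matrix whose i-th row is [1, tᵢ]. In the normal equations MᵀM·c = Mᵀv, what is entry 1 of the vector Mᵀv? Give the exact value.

Entry 1 ↔ basis 1, so (Mᵀv)_{1} = Σᵢ vᵢ = (1)·(-4) + (1)·(-1) + (1)·(8) + (1)·(8) + (1)·(15) + (1)·(27) = 53.

53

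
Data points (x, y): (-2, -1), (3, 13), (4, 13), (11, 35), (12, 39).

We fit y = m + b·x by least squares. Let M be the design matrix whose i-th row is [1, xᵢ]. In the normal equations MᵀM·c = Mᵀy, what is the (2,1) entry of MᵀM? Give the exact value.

28

Row 2 ↔ basis x, column 1 ↔ basis 1, so (MᵀM)_{2,1} = Σᵢ x = (-2)·(1) + (3)·(1) + (4)·(1) + (11)·(1) + (12)·(1) = 28.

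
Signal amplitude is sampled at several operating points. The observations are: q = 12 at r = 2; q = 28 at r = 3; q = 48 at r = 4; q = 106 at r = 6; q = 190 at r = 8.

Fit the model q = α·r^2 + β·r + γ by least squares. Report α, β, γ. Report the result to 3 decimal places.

With design matrix A, AᵀA = [[5745, 827, 129]; [827, 129, 23]; [129, 23, 5]] and Aᵀq = [17044, 2456, 384]ᵀ.
Solving the 3×3 system (Gaussian elimination) gives α = 1401/469, β = -166/469, γ = 91/67.

α = 2.987, β = -0.354, γ = 1.358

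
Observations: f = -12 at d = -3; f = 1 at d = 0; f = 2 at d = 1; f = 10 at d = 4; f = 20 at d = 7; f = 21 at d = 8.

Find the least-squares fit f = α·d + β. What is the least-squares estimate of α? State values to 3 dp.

α = 2.939

Compute the Gram sums: Σd·d = 139, Σd = 17, Σ1 = 6.
And Σd·f = 386, Σf = 42.
So MᵀM·[α, β]ᵀ = Mᵀf: [[139, 17]; [17, 6]]·[α, β]ᵀ = [386, 42]ᵀ.
det = 139·6 − 17² = 545.
α = (386·6 − 17·42)/545 = 1602/545; β = (139·42 − 17·386)/545 = -724/545.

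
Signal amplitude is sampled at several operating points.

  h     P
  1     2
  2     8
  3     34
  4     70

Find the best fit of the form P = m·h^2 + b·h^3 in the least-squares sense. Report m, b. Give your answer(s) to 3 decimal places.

m = 0.882, b = 0.883

Normal-equation sums: Σh^2·h^2 = 354, Σh^2·h^3 = 1300, Σh^3·h^3 = 4890.
Right-hand side: Σh^2·P = 1460, Σh^3·P = 5464.
So MᵀM·[m, b]ᵀ = MᵀP: [[354, 1300]; [1300, 4890]]·[m, b]ᵀ = [1460, 5464]ᵀ.
Determinant 354·4890 − 1300² = 41060.
m = (1460·4890 − 1300·5464)/41060 = 1810/2053; b = (354·5464 − 1300·1460)/41060 = 9064/10265.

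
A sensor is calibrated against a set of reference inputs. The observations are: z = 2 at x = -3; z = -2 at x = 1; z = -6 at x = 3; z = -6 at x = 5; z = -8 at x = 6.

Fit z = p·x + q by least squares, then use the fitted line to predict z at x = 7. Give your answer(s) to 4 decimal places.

From the data, Σx·x = 80, Σx = 12, Σ1 = 5.
Moment sums: Σx·z = -104, Σz = -20.
AᵀA·[p, q]ᵀ = Aᵀz becomes [[80, 12]; [12, 5]]·[p, q]ᵀ = [-104, -20]ᵀ.
Determinant 80·5 − 12² = 256.
p = ((-104)·5 − 12·(-20))/256 = -35/32; q = (80·(-20) − 12·(-104))/256 = -11/8.
At x = 7: ẑ = (-35/32)·(7) + (-11/8)·(1) = -289/32.

ẑ = -9.0313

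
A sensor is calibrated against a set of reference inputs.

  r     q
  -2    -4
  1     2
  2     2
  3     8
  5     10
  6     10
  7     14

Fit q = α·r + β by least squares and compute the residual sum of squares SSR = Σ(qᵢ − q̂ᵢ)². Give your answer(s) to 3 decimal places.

Entries of XᵀX: Σr·r = 128, Σr = 22, Σ1 = 7.
Right-hand side: Σr·q = 246, Σq = 42.
Δ = 128·7 − 22² = 412.
α = (246·7 − 22·42)/412 = 399/206; β = (128·42 − 22·246)/412 = -9/103.
Residuals: -4/103, 31/206, -184/103, 469/206, 83/206, -158/103, 109/206; SSR = 1153/103.

SSR = 11.194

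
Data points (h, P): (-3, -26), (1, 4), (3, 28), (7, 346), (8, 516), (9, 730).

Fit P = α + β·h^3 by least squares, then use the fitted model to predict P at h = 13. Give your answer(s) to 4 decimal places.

P̂ = 2200.6333

The normal equations are: 6·α + 1585·β = 1598;  1585·α + 912693·β = 916502.
(Σ1 = 6, Σh^3 = 1585, Σh^3·h^3 = 912693, ΣP = 1598, Σh^3·P = 916502.)
Δ = 6·912693 − 1585² = 2963933.
α = (1598·912693 − 1585·916502)/2963933 = 5827744/2963933; β = (6·916502 − 1585·1598)/2963933 = 2966182/2963933.
At h = 13: P̂ = (5827744/2963933)·(1) + (2966182/2963933)·(2197) = 6522529598/2963933.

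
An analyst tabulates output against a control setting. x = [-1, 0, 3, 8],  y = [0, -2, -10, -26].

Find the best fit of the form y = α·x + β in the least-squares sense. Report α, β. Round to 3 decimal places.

α = -2.918, β = -2.204

Entries of MᵀM: Σx·x = 74, Σx = 10, Σ1 = 4.
For Mᵀy: Σx·y = -238, Σy = -38.
MᵀM·[α, β]ᵀ = Mᵀy becomes [[74, 10]; [10, 4]]·[α, β]ᵀ = [-238, -38]ᵀ.
Eliminating β: 4·(row 1) − 10·(row 2) gives 196·α = 4·(-238) − 10·(-38) = -572, so α = -143/49.
Then β = ((-38) − 10·(-143/49))/4 = -108/49.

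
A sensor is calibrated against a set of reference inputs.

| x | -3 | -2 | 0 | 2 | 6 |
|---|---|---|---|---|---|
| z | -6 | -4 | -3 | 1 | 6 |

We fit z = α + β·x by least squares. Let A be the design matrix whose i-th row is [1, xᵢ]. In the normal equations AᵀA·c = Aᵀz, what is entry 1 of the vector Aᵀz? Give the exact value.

Entry 1 ↔ basis 1, so (Aᵀz)_{1} = Σᵢ zᵢ = (1)·(-6) + (1)·(-4) + (1)·(-3) + (1)·(1) + (1)·(6) = -6.

-6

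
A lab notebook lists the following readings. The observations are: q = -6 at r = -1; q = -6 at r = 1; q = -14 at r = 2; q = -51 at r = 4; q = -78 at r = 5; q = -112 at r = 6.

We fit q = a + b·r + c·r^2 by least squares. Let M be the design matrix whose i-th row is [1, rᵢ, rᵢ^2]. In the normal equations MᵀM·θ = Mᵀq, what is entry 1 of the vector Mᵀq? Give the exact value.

-267

Entry 1 ↔ basis 1, so (Mᵀq)_{1} = Σᵢ qᵢ = (1)·(-6) + (1)·(-6) + (1)·(-14) + (1)·(-51) + (1)·(-78) + (1)·(-112) = -267.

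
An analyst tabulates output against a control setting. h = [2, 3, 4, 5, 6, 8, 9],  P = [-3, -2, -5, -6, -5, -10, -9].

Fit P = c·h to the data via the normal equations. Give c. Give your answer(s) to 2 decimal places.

The normal system XᵀX·[c]ᵀ = XᵀP is [[235]]·[c]ᵀ = [-253]ᵀ.
Hence c = -253 / 235 ≈ -1.0766.

c = -1.08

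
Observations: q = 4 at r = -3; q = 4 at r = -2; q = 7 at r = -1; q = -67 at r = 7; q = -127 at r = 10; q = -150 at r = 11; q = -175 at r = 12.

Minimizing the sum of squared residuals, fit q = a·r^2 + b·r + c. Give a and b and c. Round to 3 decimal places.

MᵀM·[a, b, c]ᵀ = Mᵀq reads: 47876·a + 4366·b + 428·c = -59274;  4366·a + 428·b + 34·c = -5516;  428·a + 34·b + 7·c = -504.
(Σr^2·r^2 = 47876, Σr^2·r = 4366, Σr^2 = 428, Σr·r = 428, Σr = 34, Σ1 = 7, Σr^2·q = -59274, Σr·q = -5516, Σq = -504.)
Inverting the 3×3 Gram matrix, [a, b, c]ᵀ = [-162202/166173, -2640971/830865, 4478/1435]ᵀ.

a = -0.976, b = -3.179, c = 3.121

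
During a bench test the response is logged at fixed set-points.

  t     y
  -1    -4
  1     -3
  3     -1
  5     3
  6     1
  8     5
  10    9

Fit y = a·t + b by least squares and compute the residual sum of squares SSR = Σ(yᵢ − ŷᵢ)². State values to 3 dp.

XᵀX·[a, b]ᵀ = Xᵀy reads: 236·a + 32·b = 149;  32·a + 7·b = 10.
(Σt·t = 236, Σt = 32, Σ1 = 7, Σt·y = 149, Σy = 10.)
det = 236·7 − 32² = 628.
a = (149·7 − 32·10)/628 = 723/628; b = (236·10 − 32·149)/628 = -602/157.
Residuals: 619/628, -199/628, -389/628, 677/628, -651/314, -59/157, 415/314; SSR = 5529/628.

SSR = 8.804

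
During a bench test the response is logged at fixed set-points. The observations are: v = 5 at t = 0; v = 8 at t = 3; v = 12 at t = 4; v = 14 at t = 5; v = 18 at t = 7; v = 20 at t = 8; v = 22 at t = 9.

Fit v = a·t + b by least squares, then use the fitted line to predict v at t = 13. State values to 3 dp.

v̂ = 29.743

Entries of XᵀX: Σt·t = 244, Σt = 36, Σ1 = 7.
Right-hand side: Σt·v = 626, Σv = 99.
Normal equations: [[244, 36]; [36, 7]]·[a, b]ᵀ = [626, 99]ᵀ.
Determinant 244·7 − 36² = 412.
a = (626·7 − 36·99)/412 = 409/206; b = (244·99 − 36·626)/412 = 405/103.
At t = 13: v̂ = (409/206)·(13) + (405/103)·(1) = 6127/206.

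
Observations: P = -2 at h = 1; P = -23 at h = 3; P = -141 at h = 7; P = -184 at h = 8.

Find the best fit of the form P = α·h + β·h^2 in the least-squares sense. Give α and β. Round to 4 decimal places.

With design matrix X, XᵀX = [[123, 883]; [883, 6579]] and XᵀP = [-2530, -18894]ᵀ.
Eliminating β: 6579·(row 1) − 883·(row 2) gives 29528·α = 6579·(-2530) − 883·(-18894) = 38532, so α = 9633/7382.
Then β = ((-18894) − 883·(9633/7382))/6579 = -22493/7382.

α = 1.3049, β = -3.0470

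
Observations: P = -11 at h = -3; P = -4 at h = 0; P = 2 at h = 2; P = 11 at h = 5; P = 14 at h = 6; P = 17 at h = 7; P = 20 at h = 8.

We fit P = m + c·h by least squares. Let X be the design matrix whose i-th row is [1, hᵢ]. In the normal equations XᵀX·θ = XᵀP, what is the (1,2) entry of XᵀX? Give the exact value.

25

Row 1 ↔ basis 1, column 2 ↔ basis h, so (XᵀX)_{1,2} = Σᵢ h = (1)·(-3) + (1)·(0) + (1)·(2) + (1)·(5) + (1)·(6) + (1)·(7) + (1)·(8) = 25.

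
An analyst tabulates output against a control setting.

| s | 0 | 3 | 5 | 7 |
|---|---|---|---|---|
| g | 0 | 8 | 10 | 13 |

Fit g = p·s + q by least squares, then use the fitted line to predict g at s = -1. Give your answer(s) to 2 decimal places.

ĝ = -0.91

Entries of AᵀA: Σs·s = 83, Σs = 15, Σ1 = 4.
Right-hand side: Σs·g = 165, Σg = 31.
det = 83·4 − 15² = 107.
p = (165·4 − 15·31)/107 = 195/107; q = (83·31 − 15·165)/107 = 98/107.
At s = -1: ĝ = (195/107)·(-1) + (98/107)·(1) = -97/107.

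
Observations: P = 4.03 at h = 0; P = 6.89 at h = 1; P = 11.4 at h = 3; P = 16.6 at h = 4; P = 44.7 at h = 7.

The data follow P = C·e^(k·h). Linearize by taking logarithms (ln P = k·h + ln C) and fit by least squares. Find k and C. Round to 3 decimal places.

Linearized form: ln P = k·h + ln C. From the 5 transformed points,
Σh = 15.0000, Σ(h)² = 75.0000, Σln P = 12.3668, Σh·ln P = 47.0683.
Equations: 75.0000·k + 15.0000·ln C = 47.0683;  15.0000·k + 5·ln C = 12.3668.
Δ = 75.0000·5 − (15.0000)² = 150.0000; k = (47.0683·5 − 15.0000·12.3668)/150.0000 = 0.33226, ln C = (75.0000·12.3668 − 15.0000·47.0683)/150.0000 = 1.47658, so C = exp(1.47658) = 4.37795.

k = 0.332, C = 4.378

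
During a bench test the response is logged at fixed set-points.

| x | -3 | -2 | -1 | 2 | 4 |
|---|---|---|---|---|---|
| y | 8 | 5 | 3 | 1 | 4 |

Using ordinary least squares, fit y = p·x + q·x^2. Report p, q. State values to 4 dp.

Forming MᵀM = [[34, 36]; [36, 370]] and Mᵀy = [-19, 163]ᵀ gives MᵀM·[p, q]ᵀ = Mᵀy.
Δ = 34·370 − 36² = 11284.
p = ((-19)·370 − 36·163)/11284 = -6449/5642; q = (34·163 − 36·(-19))/11284 = 3113/5642.

p = -1.1430, q = 0.5518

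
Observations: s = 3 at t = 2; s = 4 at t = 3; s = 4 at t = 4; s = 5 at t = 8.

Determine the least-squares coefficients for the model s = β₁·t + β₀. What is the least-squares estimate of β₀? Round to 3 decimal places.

β₀ = 2.771

Sums needed: Σt·t = 93, Σt = 17, Σ1 = 4.
And Σt·s = 74, Σs = 16.
AᵀA·[β₁, β₀]ᵀ = Aᵀs becomes [[93, 17]; [17, 4]]·[β₁, β₀]ᵀ = [74, 16]ᵀ.
Δ = 93·4 − 17² = 83.
β₁ = (74·4 − 17·16)/83 = 24/83; β₀ = (93·16 − 17·74)/83 = 230/83.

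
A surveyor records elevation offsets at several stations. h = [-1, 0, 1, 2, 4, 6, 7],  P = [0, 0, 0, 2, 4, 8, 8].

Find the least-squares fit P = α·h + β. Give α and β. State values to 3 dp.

Forming XᵀX = [[107, 19]; [19, 7]] and XᵀP = [124, 22]ᵀ gives XᵀX·[α, β]ᵀ = XᵀP.
Δ = 107·7 − 19² = 388.
α = (124·7 − 19·22)/388 = 225/194; β = (107·22 − 19·124)/388 = -1/194.

α = 1.160, β = -0.005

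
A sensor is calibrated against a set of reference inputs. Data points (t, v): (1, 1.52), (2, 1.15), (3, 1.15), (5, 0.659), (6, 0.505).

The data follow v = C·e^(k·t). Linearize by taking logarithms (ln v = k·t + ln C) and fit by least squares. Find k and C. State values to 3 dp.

Let Y = ln v. Fitting Y = k·t + ln C by least squares:
AᵀA = [[75.0000, 17.0000]; [17.0000, 5]], rhs = [-5.0668, -0.4020]ᵀ  (here Σt = 17.0000, Σ(t)² = 75.0000, Σln v = -0.4020, Σt·ln v = -5.0668).
Slope k = (n·Σt·ln v − Σt·Σln v)/(n·Σ(t)² − (Σt)²) = (5·-5.0668 − 17.0000·-0.4020)/86.0000 = -0.21512; ln C = (Σln v − k·Σt)/n = 0.65100, so C = exp(0.65100) = 1.91747.

k = -0.215, C = 1.917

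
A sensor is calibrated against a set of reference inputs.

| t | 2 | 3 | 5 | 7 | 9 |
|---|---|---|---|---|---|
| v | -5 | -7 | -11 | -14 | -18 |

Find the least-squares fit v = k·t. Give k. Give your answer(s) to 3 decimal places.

k = -2.060

The normal equations are: 168·k = -346.
(Σt·t = 168, Σt·v = -346.)
k = (-346)/168 = -2.05952.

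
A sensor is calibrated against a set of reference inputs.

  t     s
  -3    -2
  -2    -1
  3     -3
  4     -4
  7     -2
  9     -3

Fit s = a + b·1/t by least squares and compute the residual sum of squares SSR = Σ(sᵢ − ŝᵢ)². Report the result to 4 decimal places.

With design matrix M, MᵀM = [[6, 1/252]; [1/252, 36037/63504]] and Mᵀs = [-15, -61/42]ᵀ.
Determinant 6·(36037/63504) − (1/252)² = 216221/63504.
a = ((-15)·(36037/63504) − (1/252)·(-61/42))/(216221/63504) = -540189/216221; b = (6·(-61/42) − (1/252)·(-15))/(216221/63504) = -549612/216221.
Residuals: -75457/216221, 49162/216221, 74730/216221, -187292/216221, 186263/216221, -47406/216221; SSR = 396422/216221.

SSR = 1.8334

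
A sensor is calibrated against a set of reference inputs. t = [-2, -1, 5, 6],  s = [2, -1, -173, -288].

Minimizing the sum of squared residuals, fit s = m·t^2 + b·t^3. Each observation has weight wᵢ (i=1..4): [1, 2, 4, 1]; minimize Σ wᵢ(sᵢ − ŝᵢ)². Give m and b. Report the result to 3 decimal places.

With design matrix A, AᵀWA = [[3814, 20242]; [20242, 109222]] and AᵀWs = [-27662, -148722]ᵀ.
Determinant 3814·109222 − 20242² = 6834144.
m = ((-27662)·109222 − 20242·(-148722))/6834144 = -679265/427134; b = (3814·(-148722) − 20242·(-27662))/6834144 = -455719/427134.

m = -1.590, b = -1.067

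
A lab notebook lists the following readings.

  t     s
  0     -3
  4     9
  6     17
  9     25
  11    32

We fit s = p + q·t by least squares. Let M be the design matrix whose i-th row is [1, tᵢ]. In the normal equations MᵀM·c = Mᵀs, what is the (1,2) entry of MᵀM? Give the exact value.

30

Row 1 ↔ basis 1, column 2 ↔ basis t, so (MᵀM)_{1,2} = Σᵢ t = (1)·(0) + (1)·(4) + (1)·(6) + (1)·(9) + (1)·(11) = 30.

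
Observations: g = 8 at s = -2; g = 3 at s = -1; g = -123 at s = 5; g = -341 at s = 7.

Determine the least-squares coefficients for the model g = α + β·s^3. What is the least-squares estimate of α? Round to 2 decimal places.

α = 1.15

The normal equations are: 4·α + 459·β = -453;  459·α + 133339·β = -132405.
(Σ1 = 4, Σs^3 = 459, Σs^3·s^3 = 133339, Σg = -453, Σs^3·g = -132405.)
det = 4·133339 − 459² = 322675.
α = ((-453)·133339 − 459·(-132405))/322675 = 371328/322675; β = (4·(-132405) − 459·(-453))/322675 = -321693/322675.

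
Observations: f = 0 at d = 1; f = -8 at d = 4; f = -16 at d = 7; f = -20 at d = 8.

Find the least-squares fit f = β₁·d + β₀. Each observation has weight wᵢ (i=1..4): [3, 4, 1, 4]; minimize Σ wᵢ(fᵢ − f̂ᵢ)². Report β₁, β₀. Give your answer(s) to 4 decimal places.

β₁ = -2.8509, β₀ = 3.1127

From the data, Σwᵢ·d·d = 372, Σwᵢ·d = 58, Σwᵢ·1 = 12.
For AᵀWf: Σwᵢ·d·f = -880, Σwᵢ·f = -128.
So AᵀWA·[β₁, β₀]ᵀ = AᵀWf: [[372, 58]; [58, 12]]·[β₁, β₀]ᵀ = [-880, -128]ᵀ.
det = 372·12 − 58² = 1100.
β₁ = ((-880)·12 − 58·(-128))/1100 = -784/275; β₀ = (372·(-128) − 58·(-880))/1100 = 856/275.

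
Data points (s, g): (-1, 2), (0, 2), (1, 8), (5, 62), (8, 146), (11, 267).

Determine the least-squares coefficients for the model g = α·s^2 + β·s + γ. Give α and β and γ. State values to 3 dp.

From the data, Σs^2·s^2 = 19364, Σs^2·s = 1968, Σs^2 = 212, Σs·s = 212, Σs = 24, Σ1 = 6.
Right-hand side: Σs^2·g = 43211, Σs·g = 4421, Σg = 487.
Normal equations: [[19364, 1968, 212]; [1968, 212, 24]; [212, 24, 6]]·[α, β, γ]ᵀ = [43211, 4421, 487]ᵀ.
Solving the 3×3 system (Gaussian elimination) gives α = 184999/92180, β = 35797/18436, γ = 5213/2095.

α = 2.007, β = 1.942, γ = 2.488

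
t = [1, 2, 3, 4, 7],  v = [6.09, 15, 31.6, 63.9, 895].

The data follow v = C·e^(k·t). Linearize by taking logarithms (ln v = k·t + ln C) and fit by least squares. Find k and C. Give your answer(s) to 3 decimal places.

With ln vᵢ as the transformed response and tᵢ as the regressor:
Over the data: Σt = 17.0000, Σ(t)² = 79.0000, Σln v = 18.9220, Σt·ln v = 81.7893.
Normal system: [[79.0000, 17.0000]; [17.0000, 5]]·[k, ln C]ᵀ = [81.7893, 18.9220]ᵀ.
Solving (det = 106.0000): k = 0.82332, ln C = 0.98510, so C = exp(0.98510) = 2.67807.

k = 0.823, C = 2.678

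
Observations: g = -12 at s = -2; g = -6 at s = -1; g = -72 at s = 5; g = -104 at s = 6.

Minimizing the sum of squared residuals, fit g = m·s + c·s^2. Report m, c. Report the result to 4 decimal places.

Setting ∂/∂m … = 0 gives: 66·m + 332·c = -954;  332·m + 1938·c = -5598.
Determinant 66·1938 − 332² = 17684.
m = ((-954)·1938 − 332·(-5598))/17684 = 2421/4421; c = (66·(-5598) − 332·(-954))/17684 = -13185/4421.

m = 0.5476, c = -2.9824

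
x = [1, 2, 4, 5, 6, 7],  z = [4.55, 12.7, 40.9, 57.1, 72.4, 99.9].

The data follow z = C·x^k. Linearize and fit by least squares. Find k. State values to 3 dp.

k = 1.583

Linearized form: ln z = k·ln x + ln C. From the 6 transformed points,
Σln x = 7.4265, Σ(ln x)² = 11.9895, Σln z = 20.6990, Σln x·ln z = 30.0483.
Equations: 11.9895·k + 7.4265·ln C = 30.0483;  7.4265·k + 6·ln C = 20.6990.
Solving (det = 16.7835): k = 1.58293, ln C = 1.49055.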